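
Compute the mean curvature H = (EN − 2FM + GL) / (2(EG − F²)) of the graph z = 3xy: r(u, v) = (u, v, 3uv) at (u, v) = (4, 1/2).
H = -432*sqrt(589)/346921

With E = 9*v^2 + 1, F = 9*u*v, G = 9*u^2 + 1, L = 0, M = 3/sqrt(9*u^2 + 9*v^2 + 1), N = 0, assemble
  H = (EN − 2FM + GL) / (2(EG − F²)) = -27*u*v/(9*u^2 + 9*v^2 + 1)^(3/2).
At (u, v) = (4, 1/2): H = -432*sqrt(589)/346921.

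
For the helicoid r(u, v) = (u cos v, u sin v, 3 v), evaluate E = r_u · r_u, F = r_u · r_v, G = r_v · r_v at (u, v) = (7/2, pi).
E = 1;  F = 0;  G = 85/4

Partials: r_u = (cos(v), sin(v), 0), r_v = (-u*sin(v), u*cos(v), 3). As functions of (u, v):
  E = r_u · r_u = 1,
  F = r_u · r_v = 0,
  G = r_v · r_v = u^2 + 9.
Evaluating at (u, v) = (7/2, pi): E = 1, F = 0, G = 85/4.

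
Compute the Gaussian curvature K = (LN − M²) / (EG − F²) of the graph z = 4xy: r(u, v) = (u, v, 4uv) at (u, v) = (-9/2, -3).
K = -16/219961

Coefficients of the first fundamental form: E = 16*v^2 + 1, F = 16*u*v, G = 16*u^2 + 1.
Coefficients of the second fundamental form: L = 0, M = 4/sqrt(16*u^2 + 16*v^2 + 1), N = 0.
Assemble K = (LN − M²)/(EG − F²) = -16/(256*u^4 + 512*u^2*v^2 + 32*u^2 + 256*v^4 + 32*v^2 + 1). At (u, v) = (-9/2, -3): K = -16/219961.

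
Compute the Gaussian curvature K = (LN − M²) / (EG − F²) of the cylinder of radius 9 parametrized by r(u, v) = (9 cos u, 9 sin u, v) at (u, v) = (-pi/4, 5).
K = 0

Coefficients of the first fundamental form: E = 81, F = 0, G = 1.
Coefficients of the second fundamental form: L = -9, M = 0, N = 0.
Assemble K = (LN − M²)/(EG − F²) = 0. At (u, v) = (-pi/4, 5): K = 0.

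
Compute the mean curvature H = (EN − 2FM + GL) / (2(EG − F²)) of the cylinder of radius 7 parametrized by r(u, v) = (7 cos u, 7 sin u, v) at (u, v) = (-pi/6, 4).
H = -1/14

With E = 49, F = 0, G = 1, L = -7, M = 0, N = 0, assemble
  H = (EN − 2FM + GL) / (2(EG − F²)) = -1/14.
At (u, v) = (-pi/6, 4): H = -1/14.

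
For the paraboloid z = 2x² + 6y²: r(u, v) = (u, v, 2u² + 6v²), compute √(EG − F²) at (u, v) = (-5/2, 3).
√(EG − F²)|_{(-5/2, 3)} = sqrt(1397)

E = 16*u^2 + 1, F = 48*u*v, G = 144*v^2 + 1; EG − F² = 16*u^2 + 144*v^2 + 1; √(EG − F²) = sqrt(16*u^2 + 144*v^2 + 1). At the given point: sqrt(1397).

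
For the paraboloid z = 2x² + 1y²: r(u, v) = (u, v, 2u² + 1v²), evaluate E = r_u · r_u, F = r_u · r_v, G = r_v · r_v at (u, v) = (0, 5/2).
E = 1;  F = 0;  G = 26

Partials: r_u = (1, 0, 4*u), r_v = (0, 1, 2*v). As functions of (u, v):
  E = r_u · r_u = 16*u^2 + 1,
  F = r_u · r_v = 8*u*v,
  G = r_v · r_v = 4*v^2 + 1.
Evaluating at (u, v) = (0, 5/2): E = 1, F = 0, G = 26.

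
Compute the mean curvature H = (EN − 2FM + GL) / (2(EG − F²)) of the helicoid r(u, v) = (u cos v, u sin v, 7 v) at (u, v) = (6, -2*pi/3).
H = 0

With E = 1, F = 0, G = u^2 + 49, L = 0, M = -7/sqrt(u^2 + 49), N = 0, assemble
  H = (EN − 2FM + GL) / (2(EG − F²)) = 0.
At (u, v) = (6, -2*pi/3): H = 0.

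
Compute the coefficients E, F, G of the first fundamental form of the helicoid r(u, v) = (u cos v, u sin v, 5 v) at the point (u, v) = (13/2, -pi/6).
E = 1;  F = 0;  G = 269/4

Partials: r_u = (cos(v), sin(v), 0), r_v = (-u*sin(v), u*cos(v), 5). As functions of (u, v):
  E = r_u · r_u = 1,
  F = r_u · r_v = 0,
  G = r_v · r_v = u^2 + 25.
Evaluating at (u, v) = (13/2, -pi/6): E = 1, F = 0, G = 269/4.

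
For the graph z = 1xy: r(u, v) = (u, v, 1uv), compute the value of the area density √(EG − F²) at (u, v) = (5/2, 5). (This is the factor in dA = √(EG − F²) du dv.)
√(EG − F²)|_{(5/2, 5)} = sqrt(129)/2

E = v^2 + 1, F = u*v, G = u^2 + 1, so EG − F² = u^2 + v^2 + 1. Taking the positive square root: √(EG − F²) = sqrt(u^2 + v^2 + 1). At (u, v) = (5/2, 5): sqrt(129)/2.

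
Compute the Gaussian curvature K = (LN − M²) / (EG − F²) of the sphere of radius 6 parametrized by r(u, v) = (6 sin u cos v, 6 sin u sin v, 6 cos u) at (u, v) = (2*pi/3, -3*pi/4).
K = 1/36

Coefficients of the first fundamental form: E = 36, F = 0, G = 36*sin(u)^2.
Coefficients of the second fundamental form: L = -6*sin(u)/Abs(sin(u)), M = 0, N = -6*sin(u)^3/Abs(sin(u)).
Assemble K = (LN − M²)/(EG − F²) = 1/36. At (u, v) = (2*pi/3, -3*pi/4): K = 1/36.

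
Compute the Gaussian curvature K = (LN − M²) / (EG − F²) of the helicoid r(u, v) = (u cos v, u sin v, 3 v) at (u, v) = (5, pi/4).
K = -9/1156

Coefficients of the first fundamental form: E = 1, F = 0, G = u^2 + 9.
Coefficients of the second fundamental form: L = 0, M = -3/sqrt(u^2 + 9), N = 0.
Assemble K = (LN − M²)/(EG − F²) = -9/(u^2 + 9)^2. At (u, v) = (5, pi/4): K = -9/1156.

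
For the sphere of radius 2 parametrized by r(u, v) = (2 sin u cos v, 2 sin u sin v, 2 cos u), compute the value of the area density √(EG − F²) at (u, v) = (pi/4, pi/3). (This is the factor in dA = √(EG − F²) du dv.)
√(EG − F²)|_{(pi/4, pi/3)} = 2*sqrt(2)

E = 4, F = 0, G = 4*sin(u)^2, so EG − F² = 16*sin(u)^2. Taking the positive square root: √(EG − F²) = 4*Abs(sin(u)). At (u, v) = (pi/4, pi/3): 2*sqrt(2).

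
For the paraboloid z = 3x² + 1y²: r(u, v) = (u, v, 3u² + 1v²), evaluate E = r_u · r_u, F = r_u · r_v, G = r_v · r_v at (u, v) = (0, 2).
E = 1;  F = 0;  G = 17

Partials: r_u = (1, 0, 6*u), r_v = (0, 1, 2*v). As functions of (u, v):
  E = r_u · r_u = 36*u^2 + 1,
  F = r_u · r_v = 12*u*v,
  G = r_v · r_v = 4*v^2 + 1.
Evaluating at (u, v) = (0, 2): E = 1, F = 0, G = 17.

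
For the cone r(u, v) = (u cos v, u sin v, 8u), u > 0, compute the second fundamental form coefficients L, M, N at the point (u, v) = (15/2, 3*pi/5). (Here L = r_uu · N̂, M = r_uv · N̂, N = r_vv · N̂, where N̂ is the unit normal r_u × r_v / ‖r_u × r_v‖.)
L = 0;  M = 0;  N = 12*sqrt(65)/13

Compute the unit normal N̂(u, v) = (-8*sqrt(65)*u*cos(v)/(65*Abs(u)), -8*sqrt(65)*u*sin(v)/(65*Abs(u)), sqrt(65)*u/(65*Abs(u))), and the second partials r_uu, r_uv, r_vv. Take dot products:
  L(u, v) = r_uu · N̂ = 0,
  M(u, v) = r_uv · N̂ = 0,
  N(u, v) = r_vv · N̂ = 8*sqrt(65)*u^2/(65*Abs(u)).
Evaluating at (u, v) = (15/2, 3*pi/5):
  L = 0, M = 0, N = 12*sqrt(65)/13.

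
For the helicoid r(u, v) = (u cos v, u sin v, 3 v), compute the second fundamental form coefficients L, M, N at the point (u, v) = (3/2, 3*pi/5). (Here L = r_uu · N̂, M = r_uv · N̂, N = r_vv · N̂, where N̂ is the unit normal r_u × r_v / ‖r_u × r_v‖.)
L = 0;  M = -2*sqrt(5)/5;  N = 0

Compute the unit normal N̂(u, v) = (3*sin(v)/sqrt(u^2 + 9), -3*cos(v)/sqrt(u^2 + 9), u/sqrt(u^2 + 9)), and the second partials r_uu, r_uv, r_vv. Take dot products:
  L(u, v) = r_uu · N̂ = 0,
  M(u, v) = r_uv · N̂ = -3/sqrt(u^2 + 9),
  N(u, v) = r_vv · N̂ = 0.
Evaluating at (u, v) = (3/2, 3*pi/5):
  L = 0, M = -2*sqrt(5)/5, N = 0.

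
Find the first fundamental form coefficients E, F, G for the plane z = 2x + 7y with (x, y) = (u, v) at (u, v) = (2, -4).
E = 5;  F = 14;  G = 50

Partials: r_u = (1, 0, 2), r_v = (0, 1, 7). As functions of (u, v):
  E = r_u · r_u = 5,
  F = r_u · r_v = 14,
  G = r_v · r_v = 50.
Evaluating at (u, v) = (2, -4): E = 5, F = 14, G = 50.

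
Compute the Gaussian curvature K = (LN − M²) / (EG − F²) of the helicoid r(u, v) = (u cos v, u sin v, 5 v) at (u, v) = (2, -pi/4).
K = -25/841

Coefficients of the first fundamental form: E = 1, F = 0, G = u^2 + 25.
Coefficients of the second fundamental form: L = 0, M = -5/sqrt(u^2 + 25), N = 0.
Assemble K = (LN − M²)/(EG − F²) = -25/(u^2 + 25)^2. At (u, v) = (2, -pi/4): K = -25/841.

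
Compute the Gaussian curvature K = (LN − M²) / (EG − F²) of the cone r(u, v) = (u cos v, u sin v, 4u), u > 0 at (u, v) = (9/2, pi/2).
K = 0

Coefficients of the first fundamental form: E = 17, F = 0, G = u^2.
Coefficients of the second fundamental form: L = 0, M = 0, N = 4*sqrt(17)*u^2/(17*Abs(u)).
Assemble K = (LN − M²)/(EG − F²) = 0. At (u, v) = (9/2, pi/2): K = 0.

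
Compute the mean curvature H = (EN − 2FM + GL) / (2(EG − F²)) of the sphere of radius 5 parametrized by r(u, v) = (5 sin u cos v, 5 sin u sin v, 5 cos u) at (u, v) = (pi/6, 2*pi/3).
H = -1/5

With E = 25, F = 0, G = 25*sin(u)^2, L = -5*sin(u)/Abs(sin(u)), M = 0, N = -5*sin(u)^3/Abs(sin(u)), assemble
  H = (EN − 2FM + GL) / (2(EG − F²)) = -sin(u)/(5*Abs(sin(u))).
At (u, v) = (pi/6, 2*pi/3): H = -1/5.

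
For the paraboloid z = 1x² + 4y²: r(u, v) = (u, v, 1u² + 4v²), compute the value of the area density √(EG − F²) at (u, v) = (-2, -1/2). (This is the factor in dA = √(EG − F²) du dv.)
√(EG − F²)|_{(-2, -1/2)} = sqrt(33)

E = 4*u^2 + 1, F = 16*u*v, G = 64*v^2 + 1, so EG − F² = 4*u^2 + 64*v^2 + 1. Taking the positive square root: √(EG − F²) = sqrt(4*u^2 + 64*v^2 + 1). At (u, v) = (-2, -1/2): sqrt(33).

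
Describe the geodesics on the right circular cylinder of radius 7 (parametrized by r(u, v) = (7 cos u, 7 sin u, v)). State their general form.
The cylinder is flat (K = 0) and locally isometric to the plane via the development (u, v) ↦ (7 u, v). Geodesics are the pre-images of straight lines: circles (v constant), vertical lines (u constant), and helices (v = c · u + d) for constants c, d.

A right cylinder has E = 7², F = 0, G = 1, so EG − F² = 7², and L = −7, M = N = 0, giving K = (LN − M²)/(EG − F²) = 0 everywhere. A flat surface is locally isometric to the Euclidean plane via the map (u, v) ↦ (7 u, v). Straight lines in the (x̃, ỹ) plane pull back to: (a) horizontal circles (v = const), (b) vertical generators (u = const), and (c) helices (7 u tan θ = v, i.e. v = c · u + d).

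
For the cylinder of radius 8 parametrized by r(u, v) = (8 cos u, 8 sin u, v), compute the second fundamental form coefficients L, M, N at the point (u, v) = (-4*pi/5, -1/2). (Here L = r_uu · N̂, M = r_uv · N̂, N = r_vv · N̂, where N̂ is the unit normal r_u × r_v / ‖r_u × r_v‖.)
L = -8;  M = 0;  N = 0

Compute the unit normal N̂(u, v) = (cos(u), sin(u), 0), and the second partials r_uu, r_uv, r_vv. Take dot products:
  L(u, v) = r_uu · N̂ = -8,
  M(u, v) = r_uv · N̂ = 0,
  N(u, v) = r_vv · N̂ = 0.
Evaluating at (u, v) = (-4*pi/5, -1/2):
  L = -8, M = 0, N = 0.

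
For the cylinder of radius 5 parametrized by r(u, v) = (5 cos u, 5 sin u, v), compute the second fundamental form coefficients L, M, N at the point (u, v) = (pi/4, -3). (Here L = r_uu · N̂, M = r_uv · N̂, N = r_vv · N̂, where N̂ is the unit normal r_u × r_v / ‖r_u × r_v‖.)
L = -5;  M = 0;  N = 0

Compute the unit normal N̂(u, v) = (cos(u), sin(u), 0), and the second partials r_uu, r_uv, r_vv. Take dot products:
  L(u, v) = r_uu · N̂ = -5,
  M(u, v) = r_uv · N̂ = 0,
  N(u, v) = r_vv · N̂ = 0.
Evaluating at (u, v) = (pi/4, -3):
  L = -5, M = 0, N = 0.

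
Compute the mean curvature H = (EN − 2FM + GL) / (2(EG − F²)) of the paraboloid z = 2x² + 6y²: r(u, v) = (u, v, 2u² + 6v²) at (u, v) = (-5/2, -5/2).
H = 344*sqrt(1001)/143143

With E = 16*u^2 + 1, F = 48*u*v, G = 144*v^2 + 1, L = 4/sqrt(16*u^2 + 144*v^2 + 1), M = 0, N = 12/sqrt(16*u^2 + 144*v^2 + 1), assemble
  H = (EN − 2FM + GL) / (2(EG − F²)) = 8*(12*u^2 + 36*v^2 + 1)/(16*u^2 + 144*v^2 + 1)^(3/2).
At (u, v) = (-5/2, -5/2): H = 344*sqrt(1001)/143143.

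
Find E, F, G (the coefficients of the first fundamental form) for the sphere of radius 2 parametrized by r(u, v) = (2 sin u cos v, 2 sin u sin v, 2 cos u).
E = 4;  F = 0;  G = 4*sin(u)^2

Compute partials: r_u = (2*cos(u)*cos(v), 2*sin(v)*cos(u), -2*sin(u)), r_v = (-2*sin(u)*sin(v), 2*sin(u)*cos(v), 0). Then
  E = r_u · r_u = 4,
  F = r_u · r_v = 0,
  G = r_v · r_v = 4*sin(u)^2.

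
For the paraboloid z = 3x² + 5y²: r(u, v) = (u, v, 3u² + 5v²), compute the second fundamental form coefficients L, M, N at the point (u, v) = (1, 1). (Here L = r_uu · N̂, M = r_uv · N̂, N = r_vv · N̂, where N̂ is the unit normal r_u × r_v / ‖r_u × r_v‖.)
L = 6*sqrt(137)/137;  M = 0;  N = 10*sqrt(137)/137

Compute the unit normal N̂(u, v) = (-6*u/sqrt(36*u^2 + 100*v^2 + 1), -10*v/sqrt(36*u^2 + 100*v^2 + 1), 1/sqrt(36*u^2 + 100*v^2 + 1)), and the second partials r_uu, r_uv, r_vv. Take dot products:
  L(u, v) = r_uu · N̂ = 6/sqrt(36*u^2 + 100*v^2 + 1),
  M(u, v) = r_uv · N̂ = 0,
  N(u, v) = r_vv · N̂ = 10/sqrt(36*u^2 + 100*v^2 + 1).
Evaluating at (u, v) = (1, 1):
  L = 6*sqrt(137)/137, M = 0, N = 10*sqrt(137)/137.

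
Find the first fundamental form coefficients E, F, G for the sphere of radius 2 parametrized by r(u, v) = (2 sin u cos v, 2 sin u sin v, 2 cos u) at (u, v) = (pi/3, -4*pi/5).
E = 4;  F = 0;  G = 3

Partials: r_u = (2*cos(u)*cos(v), 2*sin(v)*cos(u), -2*sin(u)), r_v = (-2*sin(u)*sin(v), 2*sin(u)*cos(v), 0). As functions of (u, v):
  E = r_u · r_u = 4,
  F = r_u · r_v = 0,
  G = r_v · r_v = 4*sin(u)^2.
Evaluating at (u, v) = (pi/3, -4*pi/5): E = 4, F = 0, G = 3.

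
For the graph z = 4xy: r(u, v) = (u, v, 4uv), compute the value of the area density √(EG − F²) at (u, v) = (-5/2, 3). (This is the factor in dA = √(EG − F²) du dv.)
√(EG − F²)|_{(-5/2, 3)} = 7*sqrt(5)

E = 16*v^2 + 1, F = 16*u*v, G = 16*u^2 + 1, so EG − F² = 16*u^2 + 16*v^2 + 1. Taking the positive square root: √(EG − F²) = sqrt(16*u^2 + 16*v^2 + 1). At (u, v) = (-5/2, 3): 7*sqrt(5).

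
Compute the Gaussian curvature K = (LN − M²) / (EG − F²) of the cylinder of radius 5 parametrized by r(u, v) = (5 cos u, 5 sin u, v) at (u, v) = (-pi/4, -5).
K = 0

Coefficients of the first fundamental form: E = 25, F = 0, G = 1.
Coefficients of the second fundamental form: L = -5, M = 0, N = 0.
Assemble K = (LN − M²)/(EG − F²) = 0. At (u, v) = (-pi/4, -5): K = 0.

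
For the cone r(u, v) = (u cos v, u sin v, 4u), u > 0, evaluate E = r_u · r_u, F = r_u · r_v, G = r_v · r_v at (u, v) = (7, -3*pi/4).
E = 17;  F = 0;  G = 49

Partials: r_u = (cos(v), sin(v), 4), r_v = (-u*sin(v), u*cos(v), 0). As functions of (u, v):
  E = r_u · r_u = 17,
  F = r_u · r_v = 0,
  G = r_v · r_v = u^2.
Evaluating at (u, v) = (7, -3*pi/4): E = 17, F = 0, G = 49.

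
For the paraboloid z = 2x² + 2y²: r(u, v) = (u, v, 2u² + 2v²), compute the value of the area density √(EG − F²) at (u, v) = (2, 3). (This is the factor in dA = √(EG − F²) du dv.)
√(EG − F²)|_{(2, 3)} = sqrt(209)

E = 16*u^2 + 1, F = 16*u*v, G = 16*v^2 + 1, so EG − F² = 16*u^2 + 16*v^2 + 1. Taking the positive square root: √(EG − F²) = sqrt(16*u^2 + 16*v^2 + 1). At (u, v) = (2, 3): sqrt(209).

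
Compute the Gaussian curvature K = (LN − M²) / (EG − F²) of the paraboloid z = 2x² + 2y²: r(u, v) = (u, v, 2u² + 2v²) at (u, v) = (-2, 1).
K = 16/6561

Coefficients of the first fundamental form: E = 16*u^2 + 1, F = 16*u*v, G = 16*v^2 + 1.
Coefficients of the second fundamental form: L = 4/sqrt(16*u^2 + 16*v^2 + 1), M = 0, N = 4/sqrt(16*u^2 + 16*v^2 + 1).
Assemble K = (LN − M²)/(EG − F²) = 16/(256*u^4 + 512*u^2*v^2 + 32*u^2 + 256*v^4 + 32*v^2 + 1). At (u, v) = (-2, 1): K = 16/6561.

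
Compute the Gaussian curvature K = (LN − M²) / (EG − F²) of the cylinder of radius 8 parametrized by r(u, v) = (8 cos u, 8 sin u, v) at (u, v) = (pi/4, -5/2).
K = 0

Coefficients of the first fundamental form: E = 64, F = 0, G = 1.
Coefficients of the second fundamental form: L = -8, M = 0, N = 0.
Assemble K = (LN − M²)/(EG − F²) = 0. At (u, v) = (pi/4, -5/2): K = 0.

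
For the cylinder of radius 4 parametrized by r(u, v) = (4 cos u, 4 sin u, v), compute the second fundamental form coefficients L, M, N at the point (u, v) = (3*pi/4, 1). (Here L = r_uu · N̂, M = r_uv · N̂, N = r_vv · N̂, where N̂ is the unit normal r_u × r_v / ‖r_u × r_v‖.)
L = -4;  M = 0;  N = 0

Compute the unit normal N̂(u, v) = (cos(u), sin(u), 0), and the second partials r_uu, r_uv, r_vv. Take dot products:
  L(u, v) = r_uu · N̂ = -4,
  M(u, v) = r_uv · N̂ = 0,
  N(u, v) = r_vv · N̂ = 0.
Evaluating at (u, v) = (3*pi/4, 1):
  L = -4, M = 0, N = 0.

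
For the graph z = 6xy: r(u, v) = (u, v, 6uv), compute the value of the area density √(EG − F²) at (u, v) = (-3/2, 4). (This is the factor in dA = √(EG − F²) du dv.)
√(EG − F²)|_{(-3/2, 4)} = sqrt(658)

E = 36*v^2 + 1, F = 36*u*v, G = 36*u^2 + 1, so EG − F² = 36*u^2 + 36*v^2 + 1. Taking the positive square root: √(EG − F²) = sqrt(36*u^2 + 36*v^2 + 1). At (u, v) = (-3/2, 4): sqrt(658).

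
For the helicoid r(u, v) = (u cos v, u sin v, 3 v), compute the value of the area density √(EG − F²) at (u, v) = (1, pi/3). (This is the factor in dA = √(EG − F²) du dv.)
√(EG − F²)|_{(1, pi/3)} = sqrt(10)

E = 1, F = 0, G = u^2 + 9, so EG − F² = u^2 + 9. Taking the positive square root: √(EG − F²) = sqrt(u^2 + 9). At (u, v) = (1, pi/3): sqrt(10).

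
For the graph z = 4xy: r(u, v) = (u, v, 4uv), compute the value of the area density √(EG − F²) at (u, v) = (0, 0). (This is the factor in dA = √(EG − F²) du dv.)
√(EG − F²)|_{(0, 0)} = 1

E = 16*v^2 + 1, F = 16*u*v, G = 16*u^2 + 1, so EG − F² = 16*u^2 + 16*v^2 + 1. Taking the positive square root: √(EG − F²) = sqrt(16*u^2 + 16*v^2 + 1). At (u, v) = (0, 0): 1.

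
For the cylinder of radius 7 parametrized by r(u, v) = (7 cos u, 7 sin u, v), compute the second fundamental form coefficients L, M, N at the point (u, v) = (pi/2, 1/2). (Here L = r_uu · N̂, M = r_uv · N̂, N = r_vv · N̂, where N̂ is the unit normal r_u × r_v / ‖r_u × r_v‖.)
L = -7;  M = 0;  N = 0

Compute the unit normal N̂(u, v) = (cos(u), sin(u), 0), and the second partials r_uu, r_uv, r_vv. Take dot products:
  L(u, v) = r_uu · N̂ = -7,
  M(u, v) = r_uv · N̂ = 0,
  N(u, v) = r_vv · N̂ = 0.
Evaluating at (u, v) = (pi/2, 1/2):
  L = -7, M = 0, N = 0.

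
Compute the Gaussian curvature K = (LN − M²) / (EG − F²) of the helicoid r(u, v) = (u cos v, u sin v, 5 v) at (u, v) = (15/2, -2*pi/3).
K = -16/4225

Coefficients of the first fundamental form: E = 1, F = 0, G = u^2 + 25.
Coefficients of the second fundamental form: L = 0, M = -5/sqrt(u^2 + 25), N = 0.
Assemble K = (LN − M²)/(EG − F²) = -25/(u^2 + 25)^2. At (u, v) = (15/2, -2*pi/3): K = -16/4225.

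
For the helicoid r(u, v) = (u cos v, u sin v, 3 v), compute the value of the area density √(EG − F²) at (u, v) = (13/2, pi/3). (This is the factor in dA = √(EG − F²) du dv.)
√(EG − F²)|_{(13/2, pi/3)} = sqrt(205)/2

E = 1, F = 0, G = u^2 + 9, so EG − F² = u^2 + 9. Taking the positive square root: √(EG − F²) = sqrt(u^2 + 9). At (u, v) = (13/2, pi/3): sqrt(205)/2.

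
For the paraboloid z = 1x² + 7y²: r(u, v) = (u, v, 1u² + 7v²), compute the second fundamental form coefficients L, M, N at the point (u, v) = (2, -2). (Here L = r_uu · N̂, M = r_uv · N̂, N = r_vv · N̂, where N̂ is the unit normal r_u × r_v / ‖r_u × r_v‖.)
L = 2*sqrt(89)/267;  M = 0;  N = 14*sqrt(89)/267

Compute the unit normal N̂(u, v) = (-2*u/sqrt(4*u^2 + 196*v^2 + 1), -14*v/sqrt(4*u^2 + 196*v^2 + 1), 1/sqrt(4*u^2 + 196*v^2 + 1)), and the second partials r_uu, r_uv, r_vv. Take dot products:
  L(u, v) = r_uu · N̂ = 2/sqrt(4*u^2 + 196*v^2 + 1),
  M(u, v) = r_uv · N̂ = 0,
  N(u, v) = r_vv · N̂ = 14/sqrt(4*u^2 + 196*v^2 + 1).
Evaluating at (u, v) = (2, -2):
  L = 2*sqrt(89)/267, M = 0, N = 14*sqrt(89)/267.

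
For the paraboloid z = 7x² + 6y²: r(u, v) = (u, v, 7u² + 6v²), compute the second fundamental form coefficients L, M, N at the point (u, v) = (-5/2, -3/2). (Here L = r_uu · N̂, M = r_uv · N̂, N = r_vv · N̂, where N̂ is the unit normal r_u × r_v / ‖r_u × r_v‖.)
L = 7*sqrt(62)/155;  M = 0;  N = 6*sqrt(62)/155

Compute the unit normal N̂(u, v) = (-14*u/sqrt(196*u^2 + 144*v^2 + 1), -12*v/sqrt(196*u^2 + 144*v^2 + 1), 1/sqrt(196*u^2 + 144*v^2 + 1)), and the second partials r_uu, r_uv, r_vv. Take dot products:
  L(u, v) = r_uu · N̂ = 14/sqrt(196*u^2 + 144*v^2 + 1),
  M(u, v) = r_uv · N̂ = 0,
  N(u, v) = r_vv · N̂ = 12/sqrt(196*u^2 + 144*v^2 + 1).
Evaluating at (u, v) = (-5/2, -3/2):
  L = 7*sqrt(62)/155, M = 0, N = 6*sqrt(62)/155.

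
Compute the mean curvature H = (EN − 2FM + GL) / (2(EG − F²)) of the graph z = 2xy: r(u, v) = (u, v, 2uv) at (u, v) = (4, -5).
H = 32*sqrt(165)/5445

With E = 4*v^2 + 1, F = 4*u*v, G = 4*u^2 + 1, L = 0, M = 2/sqrt(4*u^2 + 4*v^2 + 1), N = 0, assemble
  H = (EN − 2FM + GL) / (2(EG − F²)) = -8*u*v/(4*u^2 + 4*v^2 + 1)^(3/2).
At (u, v) = (4, -5): H = 32*sqrt(165)/5445.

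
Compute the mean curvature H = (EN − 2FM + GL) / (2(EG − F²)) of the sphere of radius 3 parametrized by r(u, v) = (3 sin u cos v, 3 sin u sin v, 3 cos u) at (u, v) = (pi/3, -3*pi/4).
H = -1/3

With E = 9, F = 0, G = 9*sin(u)^2, L = -3*sin(u)/Abs(sin(u)), M = 0, N = -3*sin(u)^3/Abs(sin(u)), assemble
  H = (EN − 2FM + GL) / (2(EG − F²)) = -sin(u)/(3*Abs(sin(u))).
At (u, v) = (pi/3, -3*pi/4): H = -1/3.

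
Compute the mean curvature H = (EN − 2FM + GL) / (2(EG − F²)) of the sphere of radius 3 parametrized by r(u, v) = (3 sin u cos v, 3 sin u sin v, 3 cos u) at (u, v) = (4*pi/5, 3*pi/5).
H = -1/3

With E = 9, F = 0, G = 9*sin(u)^2, L = -3*sin(u)/Abs(sin(u)), M = 0, N = -3*sin(u)^3/Abs(sin(u)), assemble
  H = (EN − 2FM + GL) / (2(EG − F²)) = -sin(u)/(3*Abs(sin(u))).
At (u, v) = (4*pi/5, 3*pi/5): H = -1/3.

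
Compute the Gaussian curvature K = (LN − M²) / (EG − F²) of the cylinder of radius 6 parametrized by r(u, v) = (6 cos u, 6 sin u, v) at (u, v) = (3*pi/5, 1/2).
K = 0

Coefficients of the first fundamental form: E = 36, F = 0, G = 1.
Coefficients of the second fundamental form: L = -6, M = 0, N = 0.
Assemble K = (LN − M²)/(EG − F²) = 0. At (u, v) = (3*pi/5, 1/2): K = 0.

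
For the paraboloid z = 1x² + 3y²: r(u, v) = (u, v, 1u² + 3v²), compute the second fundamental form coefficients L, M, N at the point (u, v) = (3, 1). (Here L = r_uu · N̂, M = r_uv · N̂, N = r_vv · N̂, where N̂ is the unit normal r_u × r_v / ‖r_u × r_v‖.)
L = 2*sqrt(73)/73;  M = 0;  N = 6*sqrt(73)/73

Compute the unit normal N̂(u, v) = (-2*u/sqrt(4*u^2 + 36*v^2 + 1), -6*v/sqrt(4*u^2 + 36*v^2 + 1), 1/sqrt(4*u^2 + 36*v^2 + 1)), and the second partials r_uu, r_uv, r_vv. Take dot products:
  L(u, v) = r_uu · N̂ = 2/sqrt(4*u^2 + 36*v^2 + 1),
  M(u, v) = r_uv · N̂ = 0,
  N(u, v) = r_vv · N̂ = 6/sqrt(4*u^2 + 36*v^2 + 1).
Evaluating at (u, v) = (3, 1):
  L = 2*sqrt(73)/73, M = 0, N = 6*sqrt(73)/73.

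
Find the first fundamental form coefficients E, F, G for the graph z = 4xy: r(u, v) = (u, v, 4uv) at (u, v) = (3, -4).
E = 257;  F = -192;  G = 145

Partials: r_u = (1, 0, 4*v), r_v = (0, 1, 4*u). As functions of (u, v):
  E = r_u · r_u = 16*v^2 + 1,
  F = r_u · r_v = 16*u*v,
  G = r_v · r_v = 16*u^2 + 1.
Evaluating at (u, v) = (3, -4): E = 257, F = -192, G = 145.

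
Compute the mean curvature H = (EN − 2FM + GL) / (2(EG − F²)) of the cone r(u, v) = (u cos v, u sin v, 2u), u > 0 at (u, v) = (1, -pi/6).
H = sqrt(5)/5

With E = 5, F = 0, G = u^2, L = 0, M = 0, N = 2*sqrt(5)*u^2/(5*Abs(u)), assemble
  H = (EN − 2FM + GL) / (2(EG − F²)) = sqrt(5)/(5*Abs(u)).
At (u, v) = (1, -pi/6): H = sqrt(5)/5.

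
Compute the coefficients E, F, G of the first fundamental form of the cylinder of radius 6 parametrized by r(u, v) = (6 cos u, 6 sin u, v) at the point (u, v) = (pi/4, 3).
E = 36;  F = 0;  G = 1

Partials: r_u = (-6*sin(u), 6*cos(u), 0), r_v = (0, 0, 1). As functions of (u, v):
  E = r_u · r_u = 36,
  F = r_u · r_v = 0,
  G = r_v · r_v = 1.
Evaluating at (u, v) = (pi/4, 3): E = 36, F = 0, G = 1.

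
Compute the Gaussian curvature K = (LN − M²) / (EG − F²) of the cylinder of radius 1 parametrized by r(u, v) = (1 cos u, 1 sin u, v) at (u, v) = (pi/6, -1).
K = 0

Coefficients of the first fundamental form: E = 1, F = 0, G = 1.
Coefficients of the second fundamental form: L = -1, M = 0, N = 0.
Assemble K = (LN − M²)/(EG − F²) = 0. At (u, v) = (pi/6, -1): K = 0.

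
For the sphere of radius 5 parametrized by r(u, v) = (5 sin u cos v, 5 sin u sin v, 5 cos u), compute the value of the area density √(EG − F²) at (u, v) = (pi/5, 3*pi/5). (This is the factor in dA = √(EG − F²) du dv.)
√(EG − F²)|_{(pi/5, 3*pi/5)} = 25*sqrt(10 - 2*sqrt(5))/4

E = 25, F = 0, G = 25*sin(u)^2, so EG − F² = 625*sin(u)^2. Taking the positive square root: √(EG − F²) = 25*Abs(sin(u)). At (u, v) = (pi/5, 3*pi/5): 25*sqrt(10 - 2*sqrt(5))/4.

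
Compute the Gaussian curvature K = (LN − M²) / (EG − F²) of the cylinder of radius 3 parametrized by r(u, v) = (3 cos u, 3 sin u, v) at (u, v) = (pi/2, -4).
K = 0

Coefficients of the first fundamental form: E = 9, F = 0, G = 1.
Coefficients of the second fundamental form: L = -3, M = 0, N = 0.
Assemble K = (LN − M²)/(EG − F²) = 0. At (u, v) = (pi/2, -4): K = 0.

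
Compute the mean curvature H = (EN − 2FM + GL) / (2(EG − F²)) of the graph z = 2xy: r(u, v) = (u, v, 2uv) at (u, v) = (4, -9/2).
H = 36*sqrt(146)/5329

With E = 4*v^2 + 1, F = 4*u*v, G = 4*u^2 + 1, L = 0, M = 2/sqrt(4*u^2 + 4*v^2 + 1), N = 0, assemble
  H = (EN − 2FM + GL) / (2(EG − F²)) = -8*u*v/(4*u^2 + 4*v^2 + 1)^(3/2).
At (u, v) = (4, -9/2): H = 36*sqrt(146)/5329.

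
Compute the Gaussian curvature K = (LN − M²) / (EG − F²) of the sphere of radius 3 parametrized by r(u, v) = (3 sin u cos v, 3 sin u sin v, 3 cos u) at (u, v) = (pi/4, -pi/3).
K = 1/9

Coefficients of the first fundamental form: E = 9, F = 0, G = 9*sin(u)^2.
Coefficients of the second fundamental form: L = -3*sin(u)/Abs(sin(u)), M = 0, N = -3*sin(u)^3/Abs(sin(u)).
Assemble K = (LN − M²)/(EG − F²) = 1/9. At (u, v) = (pi/4, -pi/3): K = 1/9.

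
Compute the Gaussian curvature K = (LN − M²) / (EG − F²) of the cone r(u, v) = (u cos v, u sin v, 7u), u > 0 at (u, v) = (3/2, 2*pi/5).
K = 0

Coefficients of the first fundamental form: E = 50, F = 0, G = u^2.
Coefficients of the second fundamental form: L = 0, M = 0, N = 7*sqrt(2)*u^2/(10*Abs(u)).
Assemble K = (LN − M²)/(EG − F²) = 0. At (u, v) = (3/2, 2*pi/5): K = 0.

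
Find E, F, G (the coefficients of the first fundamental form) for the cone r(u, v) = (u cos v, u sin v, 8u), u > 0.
E = 65;  F = 0;  G = u^2

Compute partials: r_u = (cos(v), sin(v), 8), r_v = (-u*sin(v), u*cos(v), 0). Then
  E = r_u · r_u = 65,
  F = r_u · r_v = 0,
  G = r_v · r_v = u^2.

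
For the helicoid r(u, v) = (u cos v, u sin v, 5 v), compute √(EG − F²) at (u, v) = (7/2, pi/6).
√(EG − F²)|_{(7/2, pi/6)} = sqrt(149)/2

E = 1, F = 0, G = u^2 + 25; EG − F² = u^2 + 25; √(EG − F²) = sqrt(u^2 + 25). At the given point: sqrt(149)/2.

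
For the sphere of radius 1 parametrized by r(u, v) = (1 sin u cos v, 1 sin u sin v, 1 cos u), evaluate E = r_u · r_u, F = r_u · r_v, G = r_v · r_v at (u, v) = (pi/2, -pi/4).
E = 1;  F = 0;  G = 1

Partials: r_u = (cos(u)*cos(v), sin(v)*cos(u), -sin(u)), r_v = (-sin(u)*sin(v), sin(u)*cos(v), 0). As functions of (u, v):
  E = r_u · r_u = 1,
  F = r_u · r_v = 0,
  G = r_v · r_v = sin(u)^2.
Evaluating at (u, v) = (pi/2, -pi/4): E = 1, F = 0, G = 1.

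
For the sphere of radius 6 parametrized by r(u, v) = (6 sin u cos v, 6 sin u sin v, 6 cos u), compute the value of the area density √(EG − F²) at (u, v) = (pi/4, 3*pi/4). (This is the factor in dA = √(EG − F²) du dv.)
√(EG − F²)|_{(pi/4, 3*pi/4)} = 18*sqrt(2)

E = 36, F = 0, G = 36*sin(u)^2, so EG − F² = 1296*sin(u)^2. Taking the positive square root: √(EG − F²) = 36*Abs(sin(u)). At (u, v) = (pi/4, 3*pi/4): 18*sqrt(2).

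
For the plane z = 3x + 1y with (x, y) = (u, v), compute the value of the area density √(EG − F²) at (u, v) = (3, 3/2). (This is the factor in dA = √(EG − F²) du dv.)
√(EG − F²)|_{(3, 3/2)} = sqrt(11)

E = 10, F = 3, G = 2, so EG − F² = 11. Taking the positive square root: √(EG − F²) = sqrt(11). At (u, v) = (3, 3/2): sqrt(11).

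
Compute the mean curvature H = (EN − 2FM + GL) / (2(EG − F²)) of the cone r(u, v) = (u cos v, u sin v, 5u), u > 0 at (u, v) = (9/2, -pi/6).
H = 5*sqrt(26)/234

With E = 26, F = 0, G = u^2, L = 0, M = 0, N = 5*sqrt(26)*u^2/(26*Abs(u)), assemble
  H = (EN − 2FM + GL) / (2(EG − F²)) = 5*sqrt(26)/(52*Abs(u)).
At (u, v) = (9/2, -pi/6): H = 5*sqrt(26)/234.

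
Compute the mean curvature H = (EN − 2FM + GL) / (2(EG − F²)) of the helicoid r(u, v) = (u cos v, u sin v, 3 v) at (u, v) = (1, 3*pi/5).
H = 0

With E = 1, F = 0, G = u^2 + 9, L = 0, M = -3/sqrt(u^2 + 9), N = 0, assemble
  H = (EN − 2FM + GL) / (2(EG − F²)) = 0.
At (u, v) = (1, 3*pi/5): H = 0.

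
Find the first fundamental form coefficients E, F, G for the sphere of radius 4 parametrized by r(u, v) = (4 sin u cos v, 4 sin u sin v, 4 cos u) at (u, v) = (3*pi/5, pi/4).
E = 16;  F = 0;  G = 2*sqrt(5) + 10

Partials: r_u = (4*cos(u)*cos(v), 4*sin(v)*cos(u), -4*sin(u)), r_v = (-4*sin(u)*sin(v), 4*sin(u)*cos(v), 0). As functions of (u, v):
  E = r_u · r_u = 16,
  F = r_u · r_v = 0,
  G = r_v · r_v = 16*sin(u)^2.
Evaluating at (u, v) = (3*pi/5, pi/4): E = 16, F = 0, G = 2*sqrt(5) + 10.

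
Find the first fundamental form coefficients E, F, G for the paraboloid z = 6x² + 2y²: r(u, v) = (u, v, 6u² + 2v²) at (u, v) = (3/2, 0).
E = 325;  F = 0;  G = 1

Partials: r_u = (1, 0, 12*u), r_v = (0, 1, 4*v). As functions of (u, v):
  E = r_u · r_u = 144*u^2 + 1,
  F = r_u · r_v = 48*u*v,
  G = r_v · r_v = 16*v^2 + 1.
Evaluating at (u, v) = (3/2, 0): E = 325, F = 0, G = 1.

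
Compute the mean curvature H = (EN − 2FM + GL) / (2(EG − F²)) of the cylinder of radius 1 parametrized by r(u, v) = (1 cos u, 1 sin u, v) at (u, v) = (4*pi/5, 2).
H = -1/2

With E = 1, F = 0, G = 1, L = -1, M = 0, N = 0, assemble
  H = (EN − 2FM + GL) / (2(EG − F²)) = -1/2.
At (u, v) = (4*pi/5, 2): H = -1/2.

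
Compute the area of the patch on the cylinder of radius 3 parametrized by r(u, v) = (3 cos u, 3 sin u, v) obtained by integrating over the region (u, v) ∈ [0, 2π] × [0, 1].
Area = 6*pi

Area = ∫∫ √(EG − F²) du dv with √(EG − F²) = 3. Integrating over [0, 2π] × [0, 1] gives 6*pi.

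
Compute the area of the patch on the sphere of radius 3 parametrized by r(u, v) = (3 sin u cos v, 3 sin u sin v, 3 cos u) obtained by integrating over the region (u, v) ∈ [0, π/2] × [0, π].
Area = 9*pi

Area = ∫∫ √(EG − F²) du dv with √(EG − F²) = 9*Abs(sin(u)). Integrating over [0, π/2] × [0, π] gives 9*pi.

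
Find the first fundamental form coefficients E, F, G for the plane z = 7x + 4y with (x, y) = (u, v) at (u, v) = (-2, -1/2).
E = 50;  F = 28;  G = 17

Partials: r_u = (1, 0, 7), r_v = (0, 1, 4). As functions of (u, v):
  E = r_u · r_u = 50,
  F = r_u · r_v = 28,
  G = r_v · r_v = 17.
Evaluating at (u, v) = (-2, -1/2): E = 50, F = 28, G = 17.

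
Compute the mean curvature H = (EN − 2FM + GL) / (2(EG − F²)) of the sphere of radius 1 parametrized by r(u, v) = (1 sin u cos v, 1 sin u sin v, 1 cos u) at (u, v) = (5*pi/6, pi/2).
H = -1

With E = 1, F = 0, G = sin(u)^2, L = -sin(u)/Abs(sin(u)), M = 0, N = -sin(u)^3/Abs(sin(u)), assemble
  H = (EN − 2FM + GL) / (2(EG − F²)) = -sin(u)/Abs(sin(u)).
At (u, v) = (5*pi/6, pi/2): H = -1.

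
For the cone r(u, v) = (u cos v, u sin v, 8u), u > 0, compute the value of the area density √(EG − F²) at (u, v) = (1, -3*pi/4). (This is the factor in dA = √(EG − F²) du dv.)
√(EG − F²)|_{(1, -3*pi/4)} = sqrt(65)

E = 65, F = 0, G = u^2, so EG − F² = 65*u^2. Taking the positive square root: √(EG − F²) = sqrt(65)*Abs(u). At (u, v) = (1, -3*pi/4): sqrt(65).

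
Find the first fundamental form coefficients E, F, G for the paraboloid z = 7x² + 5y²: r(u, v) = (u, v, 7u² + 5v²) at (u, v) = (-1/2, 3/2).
E = 50;  F = -105;  G = 226

Partials: r_u = (1, 0, 14*u), r_v = (0, 1, 10*v). As functions of (u, v):
  E = r_u · r_u = 196*u^2 + 1,
  F = r_u · r_v = 140*u*v,
  G = r_v · r_v = 100*v^2 + 1.
Evaluating at (u, v) = (-1/2, 3/2): E = 50, F = -105, G = 226.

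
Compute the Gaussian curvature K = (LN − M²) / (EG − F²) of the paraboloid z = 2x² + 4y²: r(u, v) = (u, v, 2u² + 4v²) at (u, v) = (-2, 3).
K = 32/410881

Coefficients of the first fundamental form: E = 16*u^2 + 1, F = 32*u*v, G = 64*v^2 + 1.
Coefficients of the second fundamental form: L = 4/sqrt(16*u^2 + 64*v^2 + 1), M = 0, N = 8/sqrt(16*u^2 + 64*v^2 + 1).
Assemble K = (LN − M²)/(EG − F²) = 32/(256*u^4 + 2048*u^2*v^2 + 32*u^2 + 4096*v^4 + 128*v^2 + 1). At (u, v) = (-2, 3): K = 32/410881.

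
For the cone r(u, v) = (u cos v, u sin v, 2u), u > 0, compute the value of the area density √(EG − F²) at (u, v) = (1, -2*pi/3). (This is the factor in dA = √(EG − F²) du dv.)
√(EG − F²)|_{(1, -2*pi/3)} = sqrt(5)

E = 5, F = 0, G = u^2, so EG − F² = 5*u^2. Taking the positive square root: √(EG − F²) = sqrt(5)*Abs(u). At (u, v) = (1, -2*pi/3): sqrt(5).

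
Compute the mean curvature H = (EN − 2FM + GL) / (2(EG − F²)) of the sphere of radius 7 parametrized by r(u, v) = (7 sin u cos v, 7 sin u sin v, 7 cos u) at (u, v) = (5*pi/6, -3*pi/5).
H = -1/7

With E = 49, F = 0, G = 49*sin(u)^2, L = -7*sin(u)/Abs(sin(u)), M = 0, N = -7*sin(u)^3/Abs(sin(u)), assemble
  H = (EN − 2FM + GL) / (2(EG − F²)) = -sin(u)/(7*Abs(sin(u))).
At (u, v) = (5*pi/6, -3*pi/5): H = -1/7.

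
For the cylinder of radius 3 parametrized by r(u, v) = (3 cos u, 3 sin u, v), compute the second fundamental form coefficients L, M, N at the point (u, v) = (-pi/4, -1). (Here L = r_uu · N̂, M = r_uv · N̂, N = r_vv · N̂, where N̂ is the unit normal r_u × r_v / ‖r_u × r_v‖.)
L = -3;  M = 0;  N = 0

Compute the unit normal N̂(u, v) = (cos(u), sin(u), 0), and the second partials r_uu, r_uv, r_vv. Take dot products:
  L(u, v) = r_uu · N̂ = -3,
  M(u, v) = r_uv · N̂ = 0,
  N(u, v) = r_vv · N̂ = 0.
Evaluating at (u, v) = (-pi/4, -1):
  L = -3, M = 0, N = 0.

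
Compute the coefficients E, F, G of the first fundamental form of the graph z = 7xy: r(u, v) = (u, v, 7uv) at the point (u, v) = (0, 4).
E = 785;  F = 0;  G = 1

Partials: r_u = (1, 0, 7*v), r_v = (0, 1, 7*u). As functions of (u, v):
  E = r_u · r_u = 49*v^2 + 1,
  F = r_u · r_v = 49*u*v,
  G = r_v · r_v = 49*u^2 + 1.
Evaluating at (u, v) = (0, 4): E = 785, F = 0, G = 1.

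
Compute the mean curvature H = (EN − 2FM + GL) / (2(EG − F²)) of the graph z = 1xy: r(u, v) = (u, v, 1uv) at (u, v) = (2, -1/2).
H = 8*sqrt(21)/441

With E = v^2 + 1, F = u*v, G = u^2 + 1, L = 0, M = 1/sqrt(u^2 + v^2 + 1), N = 0, assemble
  H = (EN − 2FM + GL) / (2(EG − F²)) = -u*v/(u^2 + v^2 + 1)^(3/2).
At (u, v) = (2, -1/2): H = 8*sqrt(21)/441.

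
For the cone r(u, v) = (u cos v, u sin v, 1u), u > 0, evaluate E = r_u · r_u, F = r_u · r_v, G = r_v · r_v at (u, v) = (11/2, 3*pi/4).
E = 2;  F = 0;  G = 121/4

Partials: r_u = (cos(v), sin(v), 1), r_v = (-u*sin(v), u*cos(v), 0). As functions of (u, v):
  E = r_u · r_u = 2,
  F = r_u · r_v = 0,
  G = r_v · r_v = u^2.
Evaluating at (u, v) = (11/2, 3*pi/4): E = 2, F = 0, G = 121/4.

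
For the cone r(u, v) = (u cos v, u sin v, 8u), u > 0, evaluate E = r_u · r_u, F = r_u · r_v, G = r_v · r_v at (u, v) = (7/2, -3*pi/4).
E = 65;  F = 0;  G = 49/4

Partials: r_u = (cos(v), sin(v), 8), r_v = (-u*sin(v), u*cos(v), 0). As functions of (u, v):
  E = r_u · r_u = 65,
  F = r_u · r_v = 0,
  G = r_v · r_v = u^2.
Evaluating at (u, v) = (7/2, -3*pi/4): E = 65, F = 0, G = 49/4.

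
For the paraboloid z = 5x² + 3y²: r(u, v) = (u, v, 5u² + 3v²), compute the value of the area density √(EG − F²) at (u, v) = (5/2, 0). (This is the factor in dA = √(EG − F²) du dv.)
√(EG − F²)|_{(5/2, 0)} = sqrt(626)

E = 100*u^2 + 1, F = 60*u*v, G = 36*v^2 + 1, so EG − F² = 100*u^2 + 36*v^2 + 1. Taking the positive square root: √(EG − F²) = sqrt(100*u^2 + 36*v^2 + 1). At (u, v) = (5/2, 0): sqrt(626).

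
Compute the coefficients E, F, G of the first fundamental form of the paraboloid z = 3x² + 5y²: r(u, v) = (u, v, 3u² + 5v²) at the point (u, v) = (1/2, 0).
E = 10;  F = 0;  G = 1

Partials: r_u = (1, 0, 6*u), r_v = (0, 1, 10*v). As functions of (u, v):
  E = r_u · r_u = 36*u^2 + 1,
  F = r_u · r_v = 60*u*v,
  G = r_v · r_v = 100*v^2 + 1.
Evaluating at (u, v) = (1/2, 0): E = 10, F = 0, G = 1.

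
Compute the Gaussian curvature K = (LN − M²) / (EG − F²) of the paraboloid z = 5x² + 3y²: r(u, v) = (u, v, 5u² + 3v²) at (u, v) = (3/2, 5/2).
K = 60/203401

Coefficients of the first fundamental form: E = 100*u^2 + 1, F = 60*u*v, G = 36*v^2 + 1.
Coefficients of the second fundamental form: L = 10/sqrt(100*u^2 + 36*v^2 + 1), M = 0, N = 6/sqrt(100*u^2 + 36*v^2 + 1).
Assemble K = (LN − M²)/(EG − F²) = 60/(10000*u^4 + 7200*u^2*v^2 + 200*u^2 + 1296*v^4 + 72*v^2 + 1). At (u, v) = (3/2, 5/2): K = 60/203401.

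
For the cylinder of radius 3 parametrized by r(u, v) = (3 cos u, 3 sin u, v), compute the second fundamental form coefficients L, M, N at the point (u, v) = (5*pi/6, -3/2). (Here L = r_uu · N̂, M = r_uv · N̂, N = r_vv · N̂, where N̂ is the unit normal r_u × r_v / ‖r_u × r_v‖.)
L = -3;  M = 0;  N = 0

Compute the unit normal N̂(u, v) = (cos(u), sin(u), 0), and the second partials r_uu, r_uv, r_vv. Take dot products:
  L(u, v) = r_uu · N̂ = -3,
  M(u, v) = r_uv · N̂ = 0,
  N(u, v) = r_vv · N̂ = 0.
Evaluating at (u, v) = (5*pi/6, -3/2):
  L = -3, M = 0, N = 0.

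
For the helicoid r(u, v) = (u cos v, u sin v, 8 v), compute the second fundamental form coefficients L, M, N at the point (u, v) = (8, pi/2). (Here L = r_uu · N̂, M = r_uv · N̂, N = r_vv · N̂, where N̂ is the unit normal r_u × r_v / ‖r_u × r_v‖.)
L = 0;  M = -sqrt(2)/2;  N = 0

Compute the unit normal N̂(u, v) = (8*sin(v)/sqrt(u^2 + 64), -8*cos(v)/sqrt(u^2 + 64), u/sqrt(u^2 + 64)), and the second partials r_uu, r_uv, r_vv. Take dot products:
  L(u, v) = r_uu · N̂ = 0,
  M(u, v) = r_uv · N̂ = -8/sqrt(u^2 + 64),
  N(u, v) = r_vv · N̂ = 0.
Evaluating at (u, v) = (8, pi/2):
  L = 0, M = -sqrt(2)/2, N = 0.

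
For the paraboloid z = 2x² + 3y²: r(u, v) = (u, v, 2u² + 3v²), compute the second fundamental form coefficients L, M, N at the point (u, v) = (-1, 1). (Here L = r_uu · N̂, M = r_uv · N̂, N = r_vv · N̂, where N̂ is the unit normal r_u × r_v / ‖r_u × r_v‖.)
L = 4*sqrt(53)/53;  M = 0;  N = 6*sqrt(53)/53

Compute the unit normal N̂(u, v) = (-4*u/sqrt(16*u^2 + 36*v^2 + 1), -6*v/sqrt(16*u^2 + 36*v^2 + 1), 1/sqrt(16*u^2 + 36*v^2 + 1)), and the second partials r_uu, r_uv, r_vv. Take dot products:
  L(u, v) = r_uu · N̂ = 4/sqrt(16*u^2 + 36*v^2 + 1),
  M(u, v) = r_uv · N̂ = 0,
  N(u, v) = r_vv · N̂ = 6/sqrt(16*u^2 + 36*v^2 + 1).
Evaluating at (u, v) = (-1, 1):
  L = 4*sqrt(53)/53, M = 0, N = 6*sqrt(53)/53.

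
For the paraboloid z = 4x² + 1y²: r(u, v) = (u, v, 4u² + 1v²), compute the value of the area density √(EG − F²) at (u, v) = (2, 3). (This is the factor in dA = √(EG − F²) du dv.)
√(EG − F²)|_{(2, 3)} = sqrt(293)

E = 64*u^2 + 1, F = 16*u*v, G = 4*v^2 + 1, so EG − F² = 64*u^2 + 4*v^2 + 1. Taking the positive square root: √(EG − F²) = sqrt(64*u^2 + 4*v^2 + 1). At (u, v) = (2, 3): sqrt(293).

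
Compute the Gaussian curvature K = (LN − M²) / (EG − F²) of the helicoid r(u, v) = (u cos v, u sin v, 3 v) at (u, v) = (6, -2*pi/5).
K = -1/225

Coefficients of the first fundamental form: E = 1, F = 0, G = u^2 + 9.
Coefficients of the second fundamental form: L = 0, M = -3/sqrt(u^2 + 9), N = 0.
Assemble K = (LN − M²)/(EG − F²) = -9/(u^2 + 9)^2. At (u, v) = (6, -2*pi/5): K = -1/225.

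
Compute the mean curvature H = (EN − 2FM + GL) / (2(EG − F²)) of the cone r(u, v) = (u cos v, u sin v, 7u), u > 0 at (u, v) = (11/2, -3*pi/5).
H = 7*sqrt(2)/110

With E = 50, F = 0, G = u^2, L = 0, M = 0, N = 7*sqrt(2)*u^2/(10*Abs(u)), assemble
  H = (EN − 2FM + GL) / (2(EG − F²)) = 7*sqrt(2)/(20*Abs(u)).
At (u, v) = (11/2, -3*pi/5): H = 7*sqrt(2)/110.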